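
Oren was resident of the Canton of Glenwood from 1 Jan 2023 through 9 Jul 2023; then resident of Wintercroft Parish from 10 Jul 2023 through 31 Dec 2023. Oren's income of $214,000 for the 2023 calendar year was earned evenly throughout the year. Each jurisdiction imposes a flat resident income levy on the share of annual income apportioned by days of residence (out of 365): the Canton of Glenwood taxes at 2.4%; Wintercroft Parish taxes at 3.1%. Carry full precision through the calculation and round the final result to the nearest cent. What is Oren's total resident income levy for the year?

$5,854.22

The Canton of Glenwood, 1 Jan – 9 Jul 2023: 190 days → $214,000 × 2.4% × 190/365 = $2,673.5342
Wintercroft Parish, 10 Jul – 31 Dec 2023: 175 days → $214,000 × 3.1% × 175/365 = $3,180.6849
Total = $5,854.2192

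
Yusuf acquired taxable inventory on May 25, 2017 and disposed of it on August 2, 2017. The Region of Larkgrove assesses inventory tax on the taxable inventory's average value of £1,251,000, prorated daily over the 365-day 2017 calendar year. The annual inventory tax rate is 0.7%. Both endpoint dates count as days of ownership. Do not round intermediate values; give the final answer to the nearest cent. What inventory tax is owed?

£1,679.42

Days held (May 25 – August 2, 2017): 70 out of 365
Tax = £1,251,000 × 0.7% × 70/365 = £1,679.4247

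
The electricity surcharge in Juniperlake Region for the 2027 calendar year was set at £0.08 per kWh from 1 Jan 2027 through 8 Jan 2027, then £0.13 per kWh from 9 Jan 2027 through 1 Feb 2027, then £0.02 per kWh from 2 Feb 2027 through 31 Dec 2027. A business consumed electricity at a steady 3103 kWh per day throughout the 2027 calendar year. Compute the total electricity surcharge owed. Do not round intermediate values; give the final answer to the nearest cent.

1 Jan – 8 Jan 2027: 8 days × 3103 kWh/day = 24,824 kWh at £0.08/kWh → £1,985.92
9 Jan – 1 Feb 2027: 24 days × 3103 kWh/day = 74,472 kWh at £0.13/kWh → £9,681.36
2 Feb – 31 Dec 2027: 333 days × 3103 kWh/day = 1,033,299 kWh at £0.02/kWh → £20,665.98

£32,333.26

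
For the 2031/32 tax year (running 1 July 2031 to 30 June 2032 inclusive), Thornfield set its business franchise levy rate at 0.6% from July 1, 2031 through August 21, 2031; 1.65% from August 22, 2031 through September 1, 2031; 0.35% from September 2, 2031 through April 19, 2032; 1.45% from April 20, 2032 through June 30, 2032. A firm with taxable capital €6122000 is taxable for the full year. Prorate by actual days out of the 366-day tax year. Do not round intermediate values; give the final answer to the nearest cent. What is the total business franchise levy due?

July 1 – August 21, 2031: 52 days at 0.6% → €6122000 × 0.6% × 52/366 = €5218.7541
August 22 – September 1, 2031: 11 days at 1.65% → €6122000 × 1.65% × 11/366 = €3035.9098
September 2, 2031 – April 19, 2032: 231 days at 0.35% → €6122000 × 0.35% × 231/366 = €13523.5984
April 20 – June 30, 2032: 72 days at 1.45% → €6122000 × 1.45% × 72/366 = €17462.7541
Total = €39241.0164

€39241.02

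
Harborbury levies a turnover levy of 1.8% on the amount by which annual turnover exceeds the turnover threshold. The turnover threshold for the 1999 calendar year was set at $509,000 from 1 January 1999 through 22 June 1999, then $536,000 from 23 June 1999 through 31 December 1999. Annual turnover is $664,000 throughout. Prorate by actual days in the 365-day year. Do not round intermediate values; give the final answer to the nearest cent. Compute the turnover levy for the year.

1 January – 22 June 1999: 173 days, exemption $509,000 → ($664,000 − $509,000) × 1.8% × 173/365 = $1,322.3836
23 June – 31 December 1999: 192 days, exemption $536,000 → ($664,000 − $536,000) × 1.8% × 192/365 = $1,211.9671
Total = $2,534.3507

$2,534.35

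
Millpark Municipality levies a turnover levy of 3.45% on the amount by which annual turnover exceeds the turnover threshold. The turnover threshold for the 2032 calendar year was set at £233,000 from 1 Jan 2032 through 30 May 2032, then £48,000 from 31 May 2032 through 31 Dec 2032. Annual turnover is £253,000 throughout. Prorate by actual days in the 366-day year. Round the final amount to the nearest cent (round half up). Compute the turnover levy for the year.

£4,439.28

1 Jan – 30 May 2032: 151 days, exemption £233,000 → (£253,000 − £233,000) × 3.45% × 151/366 = £284.6721
31 May – 31 Dec 2032: 215 days, exemption £48,000 → (£253,000 − £48,000) × 3.45% × 215/366 = £4,154.6107
Total = £4,439.2828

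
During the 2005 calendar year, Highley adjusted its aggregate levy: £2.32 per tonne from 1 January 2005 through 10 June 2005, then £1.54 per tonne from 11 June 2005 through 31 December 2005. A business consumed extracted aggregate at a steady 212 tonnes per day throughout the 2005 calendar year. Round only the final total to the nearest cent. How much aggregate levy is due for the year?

1 January – 10 June 2005: 161 days × 212 tonnes/day = 34,132 tonnes at £2.32/tonne → £79,186.24
11 June – 31 December 2005: 204 days × 212 tonnes/day = 43,248 tonnes at £1.54/tonne → £66,601.92

£145,788.16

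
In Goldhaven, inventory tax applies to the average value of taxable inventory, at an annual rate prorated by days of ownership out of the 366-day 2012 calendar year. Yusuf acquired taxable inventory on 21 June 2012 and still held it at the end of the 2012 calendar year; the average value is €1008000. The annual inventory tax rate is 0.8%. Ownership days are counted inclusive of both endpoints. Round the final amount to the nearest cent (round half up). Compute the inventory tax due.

Days held (21 June – 31 December 2012): 194 out of 366
Tax = €1008000 × 0.8% × 194/366 = €4274.3607

€4274.36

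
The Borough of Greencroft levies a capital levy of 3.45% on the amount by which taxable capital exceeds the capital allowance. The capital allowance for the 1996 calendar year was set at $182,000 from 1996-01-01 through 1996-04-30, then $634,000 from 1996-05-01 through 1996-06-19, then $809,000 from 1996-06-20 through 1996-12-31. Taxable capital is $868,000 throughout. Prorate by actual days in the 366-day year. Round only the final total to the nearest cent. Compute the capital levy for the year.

$10,011.69

1996-01-01 to 1996-04-30: 121 days, exemption $182,000 → ($868,000 − $182,000) × 3.45% × 121/366 = $7,824.3361
1996-05-01 to 1996-06-19: 50 days, exemption $634,000 → ($868,000 − $634,000) × 3.45% × 50/366 = $1,102.8689
1996-06-20 to 1996-12-31: 195 days, exemption $809,000 → ($868,000 − $809,000) × 3.45% × 195/366 = $1,084.4877
Total = $10,011.6926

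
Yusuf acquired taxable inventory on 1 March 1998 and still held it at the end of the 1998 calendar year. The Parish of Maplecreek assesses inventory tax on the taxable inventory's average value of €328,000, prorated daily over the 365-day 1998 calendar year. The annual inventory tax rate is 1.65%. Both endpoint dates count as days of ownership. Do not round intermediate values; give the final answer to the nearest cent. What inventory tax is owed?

€4,537.18

Days held (1 March – 31 December 1998): 306 out of 365
Tax = €328,000 × 1.65% × 306/365 = €4,537.1836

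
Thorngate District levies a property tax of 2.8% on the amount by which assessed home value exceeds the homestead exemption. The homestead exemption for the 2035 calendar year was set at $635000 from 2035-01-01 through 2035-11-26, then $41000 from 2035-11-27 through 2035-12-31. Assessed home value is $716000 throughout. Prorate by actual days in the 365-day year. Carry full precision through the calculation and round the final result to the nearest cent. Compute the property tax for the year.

$3862.85

2035-01-01 to 2035-11-26: 330 days, exemption $635000 → ($716000 − $635000) × 2.8% × 330/365 = $2050.5205
2035-11-27 to 2035-12-31: 35 days, exemption $41000 → ($716000 − $41000) × 2.8% × 35/365 = $1812.3288
Total = $3862.8493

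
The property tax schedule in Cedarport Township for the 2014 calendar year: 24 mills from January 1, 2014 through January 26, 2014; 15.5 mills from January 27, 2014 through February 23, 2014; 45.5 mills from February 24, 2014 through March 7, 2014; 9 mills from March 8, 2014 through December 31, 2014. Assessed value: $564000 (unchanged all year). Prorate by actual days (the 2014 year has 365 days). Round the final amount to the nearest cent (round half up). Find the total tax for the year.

$6636.66

January 1 – January 26, 2014: 26 days at 24 mills → $564000 × 2.4% × 26/365 = $964.2082
January 27 – February 23, 2014: 28 days at 15.5 mills → $564000 × 1.55% × 28/365 = $670.6192
February 24 – March 7, 2014: 12 days at 45.5 mills → $564000 × 4.55% × 12/365 = $843.6822
March 8 – December 31, 2014: 299 days at 9 mills → $564000 × 0.9% × 299/365 = $4158.1479
Total = $6636.6575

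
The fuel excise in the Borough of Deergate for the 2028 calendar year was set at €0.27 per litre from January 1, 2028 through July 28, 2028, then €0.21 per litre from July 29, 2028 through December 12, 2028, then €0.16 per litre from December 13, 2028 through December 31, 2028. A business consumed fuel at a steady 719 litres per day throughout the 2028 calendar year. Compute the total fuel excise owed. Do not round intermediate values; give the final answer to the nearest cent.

January 1 – July 28, 2028: 210 days × 719 litres/day = 150,990 litres at €0.27/litre → €40767.30
July 29 – December 12, 2028: 137 days × 719 litres/day = 98,503 litres at €0.21/litre → €20685.63
December 13 – December 31, 2028: 19 days × 719 litres/day = 13,661 litres at €0.16/litre → €2185.76

€63638.69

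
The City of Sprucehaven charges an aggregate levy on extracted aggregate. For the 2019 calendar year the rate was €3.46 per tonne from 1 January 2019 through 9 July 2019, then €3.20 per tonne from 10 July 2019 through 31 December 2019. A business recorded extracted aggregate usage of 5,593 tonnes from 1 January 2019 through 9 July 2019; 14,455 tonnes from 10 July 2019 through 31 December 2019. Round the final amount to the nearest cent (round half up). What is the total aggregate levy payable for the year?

€65,607.78

1 January – 9 July 2019: 5,593 tonnes at €3.46/tonne → €19,351.78
10 July – 31 December 2019: 14,455 tonnes at €3.20/tonne → €46,256.00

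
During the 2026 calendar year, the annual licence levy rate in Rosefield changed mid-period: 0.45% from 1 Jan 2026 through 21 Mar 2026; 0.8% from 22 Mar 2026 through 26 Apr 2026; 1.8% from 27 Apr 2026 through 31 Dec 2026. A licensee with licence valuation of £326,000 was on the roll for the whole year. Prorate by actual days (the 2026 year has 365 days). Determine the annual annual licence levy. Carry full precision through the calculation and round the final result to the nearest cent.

1 Jan – 21 Mar 2026: 80 days at 0.45% → £326,000 × 0.45% × 80/365 = £321.5342
22 Mar – 26 Apr 2026: 36 days at 0.8% → £326,000 × 0.8% × 36/365 = £257.2274
27 Apr – 31 Dec 2026: 249 days at 1.8% → £326,000 × 1.8% × 249/365 = £4,003.1014
Total = £4,581.8630

£4,581.86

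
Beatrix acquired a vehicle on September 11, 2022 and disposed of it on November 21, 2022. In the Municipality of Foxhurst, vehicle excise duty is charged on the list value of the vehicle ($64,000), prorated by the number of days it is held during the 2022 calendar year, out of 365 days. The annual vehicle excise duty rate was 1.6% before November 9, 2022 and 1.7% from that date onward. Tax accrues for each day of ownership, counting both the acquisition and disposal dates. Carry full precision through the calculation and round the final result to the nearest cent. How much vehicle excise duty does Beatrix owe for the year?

September 11 – November 8, 2022: 59 days at 1.6% → $64,000 × 1.6% × 59/365 = $165.5233
November 9 – November 21, 2022: 13 days at 1.7% → $64,000 × 1.7% × 13/365 = $38.7507
Total = $204.2740

$204.27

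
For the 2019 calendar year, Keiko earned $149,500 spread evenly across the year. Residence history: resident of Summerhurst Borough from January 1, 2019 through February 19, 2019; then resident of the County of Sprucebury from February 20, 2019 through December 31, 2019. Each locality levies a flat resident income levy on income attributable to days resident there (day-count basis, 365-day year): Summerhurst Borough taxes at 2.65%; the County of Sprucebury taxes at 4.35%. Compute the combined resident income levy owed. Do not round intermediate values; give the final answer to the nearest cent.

$6,155.10

Summerhurst Borough, January 1 – February 19, 2019: 50 days → $149,500 × 2.65% × 50/365 = $542.7055
The County of Sprucebury, February 20 – December 31, 2019: 315 days → $149,500 × 4.35% × 315/365 = $5,612.3938
Total = $6,155.0993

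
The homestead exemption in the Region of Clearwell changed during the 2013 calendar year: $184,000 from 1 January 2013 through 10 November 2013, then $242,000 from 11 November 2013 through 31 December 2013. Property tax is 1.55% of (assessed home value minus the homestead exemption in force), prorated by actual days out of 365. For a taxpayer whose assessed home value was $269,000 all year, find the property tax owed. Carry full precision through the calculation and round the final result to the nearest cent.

1 January – 10 November 2013: 314 days, exemption $184,000 → ($269,000 − $184,000) × 1.55% × 314/365 = $1,133.4110
11 November – 31 December 2013: 51 days, exemption $242,000 → ($269,000 − $242,000) × 1.55% × 51/365 = $58.4753
Total = $1,191.8863

$1,191.89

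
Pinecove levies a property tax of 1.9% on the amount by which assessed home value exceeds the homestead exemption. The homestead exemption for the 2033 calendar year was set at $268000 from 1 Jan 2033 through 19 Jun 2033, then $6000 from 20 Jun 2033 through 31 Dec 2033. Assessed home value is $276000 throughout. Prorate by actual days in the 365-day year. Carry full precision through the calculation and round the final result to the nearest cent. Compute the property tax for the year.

1 Jan – 19 Jun 2033: 170 days, exemption $268000 → ($276000 − $268000) × 1.9% × 170/365 = $70.7945
20 Jun – 31 Dec 2033: 195 days, exemption $6000 → ($276000 − $6000) × 1.9% × 195/365 = $2740.6849
Total = $2811.4795

$2811.48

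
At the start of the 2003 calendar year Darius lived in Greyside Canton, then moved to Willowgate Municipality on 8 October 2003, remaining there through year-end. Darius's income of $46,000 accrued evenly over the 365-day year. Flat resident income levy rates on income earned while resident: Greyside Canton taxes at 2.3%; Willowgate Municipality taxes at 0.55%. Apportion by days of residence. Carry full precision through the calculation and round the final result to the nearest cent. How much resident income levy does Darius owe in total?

Greyside Canton, 1 January – 7 October 2003: 280 days → $46,000 × 2.3% × 280/365 = $811.6164
Willowgate Municipality, 8 October – 31 December 2003: 85 days → $46,000 × 0.55% × 85/365 = $58.9178
Total = $870.5342

$870.53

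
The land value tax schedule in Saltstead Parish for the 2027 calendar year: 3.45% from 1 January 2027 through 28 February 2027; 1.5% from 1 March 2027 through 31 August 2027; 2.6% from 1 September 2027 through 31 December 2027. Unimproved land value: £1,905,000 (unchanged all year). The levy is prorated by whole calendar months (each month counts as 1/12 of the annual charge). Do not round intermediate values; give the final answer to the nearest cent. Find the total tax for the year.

1 January – 28 February 2027: 2 months at 3.45% → £1,905,000 × 3.45% × 2/12 = £10,953.7500
1 March – 31 August 2027: 6 months at 1.5% → £1,905,000 × 1.5% × 6/12 = £14,287.5000
1 September – 31 December 2027: 4 months at 2.6% → £1,905,000 × 2.6% × 4/12 = £16,510.0000
Total = £41,751.2500

£41,751.25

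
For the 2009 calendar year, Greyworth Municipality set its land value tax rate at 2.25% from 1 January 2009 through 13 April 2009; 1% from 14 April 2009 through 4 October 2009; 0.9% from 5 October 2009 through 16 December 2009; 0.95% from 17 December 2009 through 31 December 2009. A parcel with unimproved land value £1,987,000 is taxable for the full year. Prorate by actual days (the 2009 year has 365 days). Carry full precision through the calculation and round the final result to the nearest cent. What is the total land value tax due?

1 January – 13 April 2009: 103 days at 2.25% → £1,987,000 × 2.25% × 103/365 = £12,616.0890
14 April – 4 October 2009: 174 days at 1% → £1,987,000 × 1% × 174/365 = £9,472.2740
5 October – 16 December 2009: 73 days at 0.9% → £1,987,000 × 0.9% × 73/365 = £3,576.6000
17 December – 31 December 2009: 15 days at 0.95% → £1,987,000 × 0.95% × 15/365 = £775.7466
Total = £26,440.7096

£26,440.71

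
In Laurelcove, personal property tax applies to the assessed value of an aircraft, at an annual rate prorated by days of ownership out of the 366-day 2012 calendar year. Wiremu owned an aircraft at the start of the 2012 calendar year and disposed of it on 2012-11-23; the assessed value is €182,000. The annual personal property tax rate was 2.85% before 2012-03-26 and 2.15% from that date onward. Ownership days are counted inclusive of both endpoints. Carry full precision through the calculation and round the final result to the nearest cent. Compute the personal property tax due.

2012-01-01 to 2012-03-25: 85 days at 2.85% → €182,000 × 2.85% × 85/366 = €1,204.6311
2012-03-26 to 2012-11-23: 243 days at 2.15% → €182,000 × 2.15% × 243/366 = €2,597.9754
Total = €3,802.6066

€3,802.61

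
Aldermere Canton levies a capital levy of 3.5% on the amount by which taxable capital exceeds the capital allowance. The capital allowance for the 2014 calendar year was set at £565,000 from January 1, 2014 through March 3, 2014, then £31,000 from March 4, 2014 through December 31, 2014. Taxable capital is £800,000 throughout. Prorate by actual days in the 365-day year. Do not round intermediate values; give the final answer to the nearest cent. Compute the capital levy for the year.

January 1 – March 3, 2014: 62 days, exemption £565,000 → (£800,000 − £565,000) × 3.5% × 62/365 = £1,397.1233
March 4 – December 31, 2014: 303 days, exemption £31,000 → (£800,000 − £31,000) × 3.5% × 303/365 = £22,343.1370
Total = £23,740.2603

£23,740.26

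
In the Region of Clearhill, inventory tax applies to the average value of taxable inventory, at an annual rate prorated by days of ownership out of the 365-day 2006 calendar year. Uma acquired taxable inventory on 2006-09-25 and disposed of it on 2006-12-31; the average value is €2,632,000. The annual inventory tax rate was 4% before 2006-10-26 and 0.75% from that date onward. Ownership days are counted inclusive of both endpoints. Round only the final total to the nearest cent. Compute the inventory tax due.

€12,565.10

2006-09-25 to 2006-10-25: 31 days at 4% → €2,632,000 × 4% × 31/365 = €8,941.5890
2006-10-26 to 2006-12-31: 67 days at 0.75% → €2,632,000 × 0.75% × 67/365 = €3,623.5068
Total = €12,565.0959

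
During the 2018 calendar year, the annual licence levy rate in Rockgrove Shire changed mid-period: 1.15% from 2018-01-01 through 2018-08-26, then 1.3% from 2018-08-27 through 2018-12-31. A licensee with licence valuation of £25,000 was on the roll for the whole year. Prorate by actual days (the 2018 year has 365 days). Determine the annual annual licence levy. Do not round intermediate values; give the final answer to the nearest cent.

£300.55

2018-01-01 to 2018-08-26: 238 days at 1.15% → £25,000 × 1.15% × 238/365 = £187.4658
2018-08-27 to 2018-12-31: 127 days at 1.3% → £25,000 × 1.3% × 127/365 = £113.0822
Total = £300.5479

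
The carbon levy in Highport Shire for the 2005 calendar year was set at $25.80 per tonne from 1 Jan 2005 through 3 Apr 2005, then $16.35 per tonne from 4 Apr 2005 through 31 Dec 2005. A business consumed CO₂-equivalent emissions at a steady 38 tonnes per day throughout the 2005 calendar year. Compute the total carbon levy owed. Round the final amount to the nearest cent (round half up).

1 Jan – 3 Apr 2005: 93 days × 38 tonnes/day = 3,534 tonnes at $25.80/tonne → $91,177.20
4 Apr – 31 Dec 2005: 272 days × 38 tonnes/day = 10,336 tonnes at $16.35/tonne → $168,993.60

$260,170.80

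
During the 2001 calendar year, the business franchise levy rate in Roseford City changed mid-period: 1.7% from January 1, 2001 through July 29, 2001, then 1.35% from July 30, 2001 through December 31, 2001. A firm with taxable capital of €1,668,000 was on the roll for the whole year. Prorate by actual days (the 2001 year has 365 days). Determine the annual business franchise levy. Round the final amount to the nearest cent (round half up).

€25,876.85

January 1 – July 29, 2001: 210 days at 1.7% → €1,668,000 × 1.7% × 210/365 = €16,314.4110
July 30 – December 31, 2001: 155 days at 1.35% → €1,668,000 × 1.35% × 155/365 = €9,562.4384
Total = €25,876.8493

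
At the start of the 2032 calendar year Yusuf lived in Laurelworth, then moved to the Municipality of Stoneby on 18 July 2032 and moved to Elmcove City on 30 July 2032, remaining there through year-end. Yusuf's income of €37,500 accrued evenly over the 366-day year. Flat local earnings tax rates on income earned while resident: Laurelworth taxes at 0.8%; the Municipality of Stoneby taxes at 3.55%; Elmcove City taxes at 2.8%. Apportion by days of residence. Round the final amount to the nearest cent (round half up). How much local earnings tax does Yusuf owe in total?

€651.43

Laurelworth, 1 January – 17 July 2032: 199 days → €37,500 × 0.8% × 199/366 = €163.1148
The Municipality of Stoneby, 18 July – 29 July 2032: 12 days → €37,500 × 3.55% × 12/366 = €43.6475
Elmcove City, 30 July – 31 December 2032: 155 days → €37,500 × 2.8% × 155/366 = €444.6721
Total = €651.4344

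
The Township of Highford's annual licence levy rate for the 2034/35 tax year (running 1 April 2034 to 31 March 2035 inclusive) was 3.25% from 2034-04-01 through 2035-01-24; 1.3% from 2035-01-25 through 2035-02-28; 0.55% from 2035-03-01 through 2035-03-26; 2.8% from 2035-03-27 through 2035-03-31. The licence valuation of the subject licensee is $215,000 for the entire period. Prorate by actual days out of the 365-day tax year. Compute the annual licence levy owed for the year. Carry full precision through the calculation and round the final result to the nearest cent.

2034-04-01 to 2035-01-24: 299 days at 3.25% → $215,000 × 3.25% × 299/365 = $5,724.0068
2035-01-25 to 2035-02-28: 35 days at 1.3% → $215,000 × 1.3% × 35/365 = $268.0137
2035-03-01 to 2035-03-26: 26 days at 0.55% → $215,000 × 0.55% × 26/365 = $84.2329
2035-03-27 to 2035-03-31: 5 days at 2.8% → $215,000 × 2.8% × 5/365 = $82.4658
Total = $6,158.7192

$6,158.72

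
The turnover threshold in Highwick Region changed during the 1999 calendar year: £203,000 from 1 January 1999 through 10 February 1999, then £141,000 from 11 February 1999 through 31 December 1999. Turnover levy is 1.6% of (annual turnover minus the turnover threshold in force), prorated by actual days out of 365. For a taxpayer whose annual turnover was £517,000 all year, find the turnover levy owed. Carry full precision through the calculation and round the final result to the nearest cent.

1 January – 10 February 1999: 41 days, exemption £203,000 → (£517,000 − £203,000) × 1.6% × 41/365 = £564.3397
11 February – 31 December 1999: 324 days, exemption £141,000 → (£517,000 − £141,000) × 1.6% × 324/365 = £5,340.2301
Total = £5,904.5699

£5,904.57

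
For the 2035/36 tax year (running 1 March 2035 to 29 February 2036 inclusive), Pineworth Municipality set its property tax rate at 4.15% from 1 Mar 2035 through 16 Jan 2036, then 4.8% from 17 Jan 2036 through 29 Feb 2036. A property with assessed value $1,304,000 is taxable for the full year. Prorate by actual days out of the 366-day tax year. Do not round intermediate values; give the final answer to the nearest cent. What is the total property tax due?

$55,134.97

1 Mar 2035 – 16 Jan 2036: 322 days at 4.15% → $1,304,000 × 4.15% × 322/366 = $47,610.2514
17 Jan – 29 Feb 2036: 44 days at 4.8% → $1,304,000 × 4.8% × 44/366 = $7,524.7213
Total = $55,134.9727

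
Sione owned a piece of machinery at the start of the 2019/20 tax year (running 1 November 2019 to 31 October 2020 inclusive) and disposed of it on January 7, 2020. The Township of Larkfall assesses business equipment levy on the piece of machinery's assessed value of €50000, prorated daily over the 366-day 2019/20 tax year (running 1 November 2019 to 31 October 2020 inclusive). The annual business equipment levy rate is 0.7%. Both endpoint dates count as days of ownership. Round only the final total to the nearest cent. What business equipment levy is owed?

Days held (November 1, 2019 – January 7, 2020): 68 out of 366
Tax = €50000 × 0.7% × 68/366 = €65.0273

€65.03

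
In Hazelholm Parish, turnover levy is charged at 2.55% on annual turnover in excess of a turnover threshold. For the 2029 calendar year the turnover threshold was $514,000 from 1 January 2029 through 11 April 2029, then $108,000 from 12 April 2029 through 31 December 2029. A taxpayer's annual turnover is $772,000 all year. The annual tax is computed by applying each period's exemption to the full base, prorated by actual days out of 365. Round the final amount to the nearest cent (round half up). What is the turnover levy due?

1 January – 11 April 2029: 101 days, exemption $514,000 → ($772,000 − $514,000) × 2.55% × 101/365 = $1,820.4904
12 April – 31 December 2029: 264 days, exemption $108,000 → ($772,000 − $108,000) × 2.55% × 264/365 = $12,246.7068
Total = $14,067.1973

$14,067.20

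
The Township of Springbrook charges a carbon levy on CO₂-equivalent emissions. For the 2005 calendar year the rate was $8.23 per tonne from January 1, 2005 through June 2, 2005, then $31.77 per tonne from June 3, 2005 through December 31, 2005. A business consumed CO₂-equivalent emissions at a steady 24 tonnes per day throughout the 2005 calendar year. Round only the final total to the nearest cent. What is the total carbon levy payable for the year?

January 1 – June 2, 2005: 153 days × 24 tonnes/day = 3,672 tonnes at $8.23/tonne → $30220.56
June 3 – December 31, 2005: 212 days × 24 tonnes/day = 5,088 tonnes at $31.77/tonne → $161645.76

$191866.32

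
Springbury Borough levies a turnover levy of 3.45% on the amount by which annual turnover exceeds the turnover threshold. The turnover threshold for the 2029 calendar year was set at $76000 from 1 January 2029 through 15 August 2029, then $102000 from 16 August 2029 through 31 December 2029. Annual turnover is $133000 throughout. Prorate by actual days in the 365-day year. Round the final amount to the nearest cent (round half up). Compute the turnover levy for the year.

1 January – 15 August 2029: 227 days, exemption $76000 → ($133000 − $76000) × 3.45% × 227/365 = $1223.0014
16 August – 31 December 2029: 138 days, exemption $102000 → ($133000 − $102000) × 3.45% × 138/365 = $404.3589
Total = $1627.3603

$1627.36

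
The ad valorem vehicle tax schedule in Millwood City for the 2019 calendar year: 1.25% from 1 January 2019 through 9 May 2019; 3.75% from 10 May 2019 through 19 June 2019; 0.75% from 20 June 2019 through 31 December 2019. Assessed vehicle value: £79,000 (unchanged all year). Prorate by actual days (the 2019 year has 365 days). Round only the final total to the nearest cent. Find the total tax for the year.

1 January – 9 May 2019: 129 days at 1.25% → £79,000 × 1.25% × 129/365 = £349.0068
10 May – 19 June 2019: 41 days at 3.75% → £79,000 × 3.75% × 41/365 = £332.7740
20 June – 31 December 2019: 195 days at 0.75% → £79,000 × 0.75% × 195/365 = £316.5411
Total = £998.3219

£998.32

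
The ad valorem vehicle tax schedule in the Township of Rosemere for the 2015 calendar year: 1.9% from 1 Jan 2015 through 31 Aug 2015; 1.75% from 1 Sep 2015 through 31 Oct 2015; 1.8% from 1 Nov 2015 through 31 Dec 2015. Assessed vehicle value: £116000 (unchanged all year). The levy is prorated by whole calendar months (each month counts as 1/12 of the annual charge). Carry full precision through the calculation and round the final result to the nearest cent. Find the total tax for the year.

£2155.67

1 Jan – 31 Aug 2015: 8 months at 1.9% → £116000 × 1.9% × 8/12 = £1469.3333
1 Sep – 31 Oct 2015: 2 months at 1.75% → £116000 × 1.75% × 2/12 = £338.3333
1 Nov – 31 Dec 2015: 2 months at 1.8% → £116000 × 1.8% × 2/12 = £348.0000
Total = £2155.6667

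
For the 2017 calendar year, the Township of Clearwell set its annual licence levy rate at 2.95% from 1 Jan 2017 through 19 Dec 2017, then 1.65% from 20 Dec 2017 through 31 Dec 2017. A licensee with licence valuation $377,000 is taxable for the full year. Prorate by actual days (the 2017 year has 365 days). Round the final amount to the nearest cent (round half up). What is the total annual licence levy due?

$10,960.37

1 Jan – 19 Dec 2017: 353 days at 2.95% → $377,000 × 2.95% × 353/365 = $10,755.8616
20 Dec – 31 Dec 2017: 12 days at 1.65% → $377,000 × 1.65% × 12/365 = $204.5096
Total = $10,960.3712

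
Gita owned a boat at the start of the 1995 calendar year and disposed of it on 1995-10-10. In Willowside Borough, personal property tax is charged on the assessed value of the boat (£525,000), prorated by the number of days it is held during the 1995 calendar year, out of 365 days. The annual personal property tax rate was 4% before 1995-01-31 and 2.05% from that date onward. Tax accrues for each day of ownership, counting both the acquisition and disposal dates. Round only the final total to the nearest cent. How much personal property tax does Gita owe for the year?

1995-01-01 to 1995-01-30: 30 days at 4% → £525,000 × 4% × 30/365 = £1,726.0274
1995-01-31 to 1995-10-10: 253 days at 2.05% → £525,000 × 2.05% × 253/365 = £7,460.0342
Total = £9,186.0616

£9,186.06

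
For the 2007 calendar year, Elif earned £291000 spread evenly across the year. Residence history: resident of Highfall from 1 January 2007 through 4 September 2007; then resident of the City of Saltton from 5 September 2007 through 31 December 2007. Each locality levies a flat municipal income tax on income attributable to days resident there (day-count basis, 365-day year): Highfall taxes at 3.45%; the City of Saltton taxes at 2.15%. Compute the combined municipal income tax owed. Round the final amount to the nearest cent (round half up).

Highfall, 1 January – 4 September 2007: 247 days → £291000 × 3.45% × 247/365 = £6793.8534
The City of Saltton, 5 September – 31 December 2007: 118 days → £291000 × 2.15% × 118/365 = £2022.6493
Total = £8816.5027

£8816.50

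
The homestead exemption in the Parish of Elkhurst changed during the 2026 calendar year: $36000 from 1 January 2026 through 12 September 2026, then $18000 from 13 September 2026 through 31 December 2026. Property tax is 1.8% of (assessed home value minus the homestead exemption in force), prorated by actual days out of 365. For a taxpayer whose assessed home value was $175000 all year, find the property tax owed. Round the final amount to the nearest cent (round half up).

1 January – 12 September 2026: 255 days, exemption $36000 → ($175000 − $36000) × 1.8% × 255/365 = $1747.9726
13 September – 31 December 2026: 110 days, exemption $18000 → ($175000 − $18000) × 1.8% × 110/365 = $851.6712
Total = $2599.6438

$2599.64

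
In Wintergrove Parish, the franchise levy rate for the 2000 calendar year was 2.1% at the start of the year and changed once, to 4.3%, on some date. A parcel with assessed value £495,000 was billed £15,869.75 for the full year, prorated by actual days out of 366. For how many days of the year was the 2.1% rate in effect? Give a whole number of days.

Let d = days at the first rate; then 366 − d days at the second rate.
£495,000 × [2.1%·d + 4.3%·(366−d)] / 366 = £15,869.75
Solving gives d = 182, so the new rate took effect on 1 Jul 2000.

182 days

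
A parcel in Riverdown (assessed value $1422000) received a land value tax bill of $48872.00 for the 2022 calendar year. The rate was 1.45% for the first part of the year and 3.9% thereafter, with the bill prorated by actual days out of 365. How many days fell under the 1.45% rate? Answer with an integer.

69 days

Let d = days at the first rate; then 365 − d days at the second rate.
$1422000 × [1.45%·d + 3.9%·(365−d)] / 365 = $48872.00
Solving gives d = 69, so the new rate took effect on 11 March 2022.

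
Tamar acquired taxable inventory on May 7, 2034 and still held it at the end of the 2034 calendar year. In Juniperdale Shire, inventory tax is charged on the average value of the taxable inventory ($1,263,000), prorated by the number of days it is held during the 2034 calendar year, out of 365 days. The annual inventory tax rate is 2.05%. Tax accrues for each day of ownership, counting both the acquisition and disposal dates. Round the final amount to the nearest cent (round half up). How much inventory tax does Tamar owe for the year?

Days held (May 7 – December 31, 2034): 239 out of 365
Tax = $1,263,000 × 2.05% × 239/365 = $16,953.6123

$16,953.61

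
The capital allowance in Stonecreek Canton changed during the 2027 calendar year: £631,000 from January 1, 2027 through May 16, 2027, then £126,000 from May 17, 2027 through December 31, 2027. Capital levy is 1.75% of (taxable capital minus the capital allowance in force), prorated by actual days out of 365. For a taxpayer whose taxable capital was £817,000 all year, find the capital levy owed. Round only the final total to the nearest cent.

£8,799.62

January 1 – May 16, 2027: 136 days, exemption £631,000 → (£817,000 − £631,000) × 1.75% × 136/365 = £1,212.8219
May 17 – December 31, 2027: 229 days, exemption £126,000 → (£817,000 − £126,000) × 1.75% × 229/365 = £7,586.8014
Total = £8,799.6233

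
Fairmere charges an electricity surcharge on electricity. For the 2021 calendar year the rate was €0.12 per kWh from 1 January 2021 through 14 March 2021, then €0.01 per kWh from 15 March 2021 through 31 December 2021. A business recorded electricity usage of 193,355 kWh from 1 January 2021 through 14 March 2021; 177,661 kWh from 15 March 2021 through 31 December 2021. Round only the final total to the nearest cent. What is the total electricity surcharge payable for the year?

€24,979.21

1 January – 14 March 2021: 193,355 kWh at €0.12/kWh → €23,202.60
15 March – 31 December 2021: 177,661 kWh at €0.01/kWh → €1,776.61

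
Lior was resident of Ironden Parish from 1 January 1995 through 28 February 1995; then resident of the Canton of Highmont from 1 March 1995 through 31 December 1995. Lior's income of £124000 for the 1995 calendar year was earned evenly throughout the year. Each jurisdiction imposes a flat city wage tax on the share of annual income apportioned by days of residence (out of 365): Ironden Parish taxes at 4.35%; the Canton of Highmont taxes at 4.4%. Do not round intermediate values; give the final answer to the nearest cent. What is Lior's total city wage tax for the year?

Ironden Parish, 1 January – 28 February 1995: 59 days → £124000 × 4.35% × 59/365 = £871.9068
The Canton of Highmont, 1 March – 31 December 1995: 306 days → £124000 × 4.4% × 306/365 = £4574.0712
Total = £5445.9781

£5445.98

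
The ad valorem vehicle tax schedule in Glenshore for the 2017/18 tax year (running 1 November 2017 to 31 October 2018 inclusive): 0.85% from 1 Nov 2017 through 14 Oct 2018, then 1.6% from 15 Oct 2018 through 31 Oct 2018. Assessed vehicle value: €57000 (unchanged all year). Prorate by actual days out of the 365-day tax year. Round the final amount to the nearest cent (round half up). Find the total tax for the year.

€504.41

1 Nov 2017 – 14 Oct 2018: 348 days at 0.85% → €57000 × 0.85% × 348/365 = €461.9342
15 Oct – 31 Oct 2018: 17 days at 1.6% → €57000 × 1.6% × 17/365 = €42.4767
Total = €504.4110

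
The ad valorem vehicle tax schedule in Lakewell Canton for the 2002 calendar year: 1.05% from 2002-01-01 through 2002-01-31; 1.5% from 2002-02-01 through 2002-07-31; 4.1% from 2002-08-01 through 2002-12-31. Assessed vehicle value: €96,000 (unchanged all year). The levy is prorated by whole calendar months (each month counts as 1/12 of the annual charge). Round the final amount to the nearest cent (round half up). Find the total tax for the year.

€2,444.00

2002-01-01 to 2002-01-31: 1 month at 1.05% → €96,000 × 1.05% × 1/12 = €84.0000
2002-02-01 to 2002-07-31: 6 months at 1.5% → €96,000 × 1.5% × 6/12 = €720.0000
2002-08-01 to 2002-12-31: 5 months at 4.1% → €96,000 × 4.1% × 5/12 = €1,640.0000
Total = €2,444.0000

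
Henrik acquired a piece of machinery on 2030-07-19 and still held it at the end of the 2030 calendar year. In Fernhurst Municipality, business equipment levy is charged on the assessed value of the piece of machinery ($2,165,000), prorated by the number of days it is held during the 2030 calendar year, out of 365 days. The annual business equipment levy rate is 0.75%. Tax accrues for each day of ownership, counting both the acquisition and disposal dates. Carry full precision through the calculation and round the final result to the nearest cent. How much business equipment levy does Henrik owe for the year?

$7,384.73

Days held (2030-07-19 to 2030-12-31): 166 out of 365
Tax = $2,165,000 × 0.75% × 166/365 = $7,384.7260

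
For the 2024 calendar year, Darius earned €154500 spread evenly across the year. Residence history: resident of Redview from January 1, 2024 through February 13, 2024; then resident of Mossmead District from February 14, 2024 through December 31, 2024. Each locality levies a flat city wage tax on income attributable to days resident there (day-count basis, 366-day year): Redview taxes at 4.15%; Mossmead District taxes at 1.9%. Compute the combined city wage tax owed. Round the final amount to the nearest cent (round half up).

€3353.41

Redview, January 1 – February 13, 2024: 44 days → €154500 × 4.15% × 44/366 = €770.8115
Mossmead District, February 14 – December 31, 2024: 322 days → €154500 × 1.9% × 322/366 = €2582.5984
Total = €3353.4098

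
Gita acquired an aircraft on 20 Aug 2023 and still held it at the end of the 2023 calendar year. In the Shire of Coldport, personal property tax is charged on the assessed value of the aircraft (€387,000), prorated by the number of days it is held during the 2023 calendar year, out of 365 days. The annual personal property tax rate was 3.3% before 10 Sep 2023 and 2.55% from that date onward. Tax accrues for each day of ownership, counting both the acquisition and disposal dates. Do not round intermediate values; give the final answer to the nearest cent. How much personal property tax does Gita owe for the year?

20 Aug – 9 Sep 2023: 21 days at 3.3% → €387,000 × 3.3% × 21/365 = €734.7699
10 Sep – 31 Dec 2023: 113 days at 2.55% → €387,000 × 2.55% × 113/365 = €3,055.1795
Total = €3,789.9493

€3,789.95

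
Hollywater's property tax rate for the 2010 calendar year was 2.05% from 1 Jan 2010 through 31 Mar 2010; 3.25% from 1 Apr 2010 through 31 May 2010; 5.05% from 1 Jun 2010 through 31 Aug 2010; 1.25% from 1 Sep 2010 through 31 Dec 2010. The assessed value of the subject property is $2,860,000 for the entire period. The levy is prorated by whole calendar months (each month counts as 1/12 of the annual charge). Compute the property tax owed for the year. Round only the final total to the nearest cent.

$78,173.33

1 Jan – 31 Mar 2010: 3 months at 2.05% → $2,860,000 × 2.05% × 3/12 = $14,657.5000
1 Apr – 31 May 2010: 2 months at 3.25% → $2,860,000 × 3.25% × 2/12 = $15,491.6667
1 Jun – 31 Aug 2010: 3 months at 5.05% → $2,860,000 × 5.05% × 3/12 = $36,107.5000
1 Sep – 31 Dec 2010: 4 months at 1.25% → $2,860,000 × 1.25% × 4/12 = $11,916.6667
Total = $78,173.3333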